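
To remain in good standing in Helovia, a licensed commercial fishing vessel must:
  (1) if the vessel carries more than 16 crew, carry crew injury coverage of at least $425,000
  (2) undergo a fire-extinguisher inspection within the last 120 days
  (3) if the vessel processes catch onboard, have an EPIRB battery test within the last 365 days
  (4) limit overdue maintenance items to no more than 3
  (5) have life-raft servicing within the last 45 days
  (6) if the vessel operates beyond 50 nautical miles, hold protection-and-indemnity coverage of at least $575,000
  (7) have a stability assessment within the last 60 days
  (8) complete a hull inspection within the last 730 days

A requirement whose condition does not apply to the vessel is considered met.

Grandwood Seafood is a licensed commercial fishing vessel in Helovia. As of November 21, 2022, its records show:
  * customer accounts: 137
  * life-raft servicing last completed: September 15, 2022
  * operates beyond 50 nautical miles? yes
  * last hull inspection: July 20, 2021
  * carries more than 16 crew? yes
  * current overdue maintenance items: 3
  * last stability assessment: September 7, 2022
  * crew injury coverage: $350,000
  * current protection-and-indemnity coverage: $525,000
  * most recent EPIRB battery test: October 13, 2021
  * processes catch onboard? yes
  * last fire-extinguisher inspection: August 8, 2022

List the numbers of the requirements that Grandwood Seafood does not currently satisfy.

1, 3, 5, 6, 7

1. condition 'carries more than 16 crew' holds; crew injury coverage $350,000 < $425,000 → not met
2. fire-extinguisher inspection 105 days ago vs limit 120 → met
3. condition 'processes catch onboard' holds; EPIRB battery test 404 days ago vs limit 365 → not met
4. overdue maintenance items 3 ≤ 3 → met
5. life-raft servicing 67 days ago vs limit 45 → not met
6. condition 'operates beyond 50 nautical miles' holds; protection-and-indemnity coverage $525,000 < $575,000 → not met
7. stability assessment 75 days ago vs limit 60 → not met
8. hull inspection 489 days ago vs limit 730 → met
Not met: 1, 3, 5, 6, 7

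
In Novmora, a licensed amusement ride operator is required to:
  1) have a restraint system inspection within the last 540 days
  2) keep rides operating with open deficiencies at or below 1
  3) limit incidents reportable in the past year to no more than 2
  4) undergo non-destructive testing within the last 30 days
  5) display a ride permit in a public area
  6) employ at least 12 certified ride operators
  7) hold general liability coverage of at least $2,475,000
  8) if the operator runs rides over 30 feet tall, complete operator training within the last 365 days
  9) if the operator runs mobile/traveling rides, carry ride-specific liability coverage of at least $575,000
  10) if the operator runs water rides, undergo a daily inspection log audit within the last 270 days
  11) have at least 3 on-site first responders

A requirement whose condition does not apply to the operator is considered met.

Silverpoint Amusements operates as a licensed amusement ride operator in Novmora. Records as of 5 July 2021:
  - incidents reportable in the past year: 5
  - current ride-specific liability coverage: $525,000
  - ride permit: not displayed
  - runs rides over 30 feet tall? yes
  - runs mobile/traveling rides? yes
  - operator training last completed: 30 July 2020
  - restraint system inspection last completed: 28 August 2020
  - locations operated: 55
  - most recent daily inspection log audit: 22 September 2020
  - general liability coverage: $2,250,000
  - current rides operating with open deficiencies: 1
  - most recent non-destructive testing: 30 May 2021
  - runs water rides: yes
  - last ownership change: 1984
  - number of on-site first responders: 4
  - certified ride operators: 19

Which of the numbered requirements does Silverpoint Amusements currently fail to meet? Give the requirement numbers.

1. restraint system inspection 311 days ago vs limit 540 → met
2. rides operating with open deficiencies 1 ≤ 1 → met
3. incidents reportable in the past year 5 > 2 → not met
4. non-destructive testing 36 days ago vs limit 30 → not met
5. ride permit absent → not met
6. certified ride operators 19 ≥ 12 → met
7. general liability coverage $2,250,000 < $2,475,000 → not met
8. condition 'runs rides over 30 feet tall' holds; operator training 340 days ago vs limit 365 → met
9. condition 'runs mobile/traveling rides' holds; ride-specific liability coverage $525,000 < $575,000 → not met
10. condition 'runs water rides' holds; daily inspection log audit 286 days ago vs limit 270 → not met
11. on-site first responders 4 ≥ 3 → met
Not met: 3, 4, 5, 7, 9, 10

3, 4, 5, 7, 9, 10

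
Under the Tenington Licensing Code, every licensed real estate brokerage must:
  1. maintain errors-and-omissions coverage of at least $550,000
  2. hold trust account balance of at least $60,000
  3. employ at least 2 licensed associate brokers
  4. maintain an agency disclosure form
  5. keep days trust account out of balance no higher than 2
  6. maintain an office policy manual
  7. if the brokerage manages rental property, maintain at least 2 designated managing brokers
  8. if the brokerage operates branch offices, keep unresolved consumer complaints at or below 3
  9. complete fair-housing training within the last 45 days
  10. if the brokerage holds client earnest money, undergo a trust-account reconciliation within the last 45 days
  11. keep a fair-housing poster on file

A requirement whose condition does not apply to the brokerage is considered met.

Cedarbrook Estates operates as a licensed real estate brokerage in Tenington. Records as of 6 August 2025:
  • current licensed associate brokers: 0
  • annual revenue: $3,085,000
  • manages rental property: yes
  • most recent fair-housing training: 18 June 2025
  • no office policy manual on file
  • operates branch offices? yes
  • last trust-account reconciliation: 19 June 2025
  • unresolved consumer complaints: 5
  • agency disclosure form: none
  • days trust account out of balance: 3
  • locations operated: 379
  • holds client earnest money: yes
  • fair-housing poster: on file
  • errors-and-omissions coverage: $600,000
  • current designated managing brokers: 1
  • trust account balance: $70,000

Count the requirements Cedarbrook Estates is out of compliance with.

8

1. errors-and-omissions coverage $600,000 ≥ $550,000 → met
2. trust account balance $70,000 ≥ $60,000 → met
3. licensed associate brokers 0 < 2 → not met
4. agency disclosure form absent → not met
5. days trust account out of balance 3 > 2 → not met
6. office policy manual absent → not met
7. condition 'manages rental property' holds; designated managing brokers 1 < 2 → not met
8. condition 'operates branch offices' holds; unresolved consumer complaints 5 > 3 → not met
9. fair-housing training 49 days ago vs limit 45 → not met
10. condition 'holds client earnest money' holds; trust-account reconciliation 48 days ago vs limit 45 → not met
11. fair-housing poster present → met
Not met: 8 of 11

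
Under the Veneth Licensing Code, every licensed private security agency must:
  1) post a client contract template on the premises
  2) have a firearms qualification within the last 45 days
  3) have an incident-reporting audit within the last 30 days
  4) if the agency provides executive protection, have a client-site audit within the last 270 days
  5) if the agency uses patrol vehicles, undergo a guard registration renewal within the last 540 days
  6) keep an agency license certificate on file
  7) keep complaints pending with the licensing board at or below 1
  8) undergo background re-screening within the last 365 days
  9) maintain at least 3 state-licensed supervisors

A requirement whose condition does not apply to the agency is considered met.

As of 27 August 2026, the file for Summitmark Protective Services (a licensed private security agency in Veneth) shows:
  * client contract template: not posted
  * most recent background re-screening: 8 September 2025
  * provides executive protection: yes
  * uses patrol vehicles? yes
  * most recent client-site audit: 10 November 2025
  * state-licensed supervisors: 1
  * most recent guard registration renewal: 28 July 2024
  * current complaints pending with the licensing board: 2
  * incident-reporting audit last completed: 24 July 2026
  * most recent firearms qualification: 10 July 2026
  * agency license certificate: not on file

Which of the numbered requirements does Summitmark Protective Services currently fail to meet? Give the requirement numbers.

1, 2, 3, 4, 5, 6, 7, 9

1. client contract template absent → not met
2. firearms qualification 48 days ago vs limit 45 → not met
3. incident-reporting audit 34 days ago vs limit 30 → not met
4. condition 'provides executive protection' holds; client-site audit 290 days ago vs limit 270 → not met
5. condition 'uses patrol vehicles' holds; guard registration renewal 760 days ago vs limit 540 → not met
6. agency license certificate absent → not met
7. complaints pending with the licensing board 2 > 1 → not met
8. background re-screening 353 days ago vs limit 365 → met
9. state-licensed supervisors 1 < 3 → not met
Not met: 1, 2, 3, 4, 5, 6, 7, 9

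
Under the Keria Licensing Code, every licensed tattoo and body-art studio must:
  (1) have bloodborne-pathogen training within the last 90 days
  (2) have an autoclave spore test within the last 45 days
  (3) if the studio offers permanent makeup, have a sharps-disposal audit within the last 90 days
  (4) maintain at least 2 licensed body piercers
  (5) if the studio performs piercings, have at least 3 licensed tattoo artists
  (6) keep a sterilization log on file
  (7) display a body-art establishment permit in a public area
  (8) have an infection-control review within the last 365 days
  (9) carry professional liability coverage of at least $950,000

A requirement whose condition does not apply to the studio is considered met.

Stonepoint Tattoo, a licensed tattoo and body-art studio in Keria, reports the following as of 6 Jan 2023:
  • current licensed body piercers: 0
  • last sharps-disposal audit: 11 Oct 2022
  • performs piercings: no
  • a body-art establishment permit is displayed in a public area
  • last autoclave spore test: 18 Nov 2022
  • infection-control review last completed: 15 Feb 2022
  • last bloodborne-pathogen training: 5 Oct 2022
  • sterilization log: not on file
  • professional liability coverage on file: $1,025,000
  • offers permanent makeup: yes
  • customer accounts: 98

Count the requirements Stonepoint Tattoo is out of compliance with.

4

1. bloodborne-pathogen training 93 days ago vs limit 90 → not met
2. autoclave spore test 49 days ago vs limit 45 → not met
3. condition 'offers permanent makeup' holds; sharps-disposal audit 87 days ago vs limit 90 → met
4. licensed body piercers 0 < 2 → not met
5. condition 'performs piercings' does not hold → requirement n/a → met
6. sterilization log absent → not met
7. body-art establishment permit present → met
8. infection-control review 325 days ago vs limit 365 → met
9. professional liability coverage $1,025,000 ≥ $950,000 → met
Not met: 4 of 9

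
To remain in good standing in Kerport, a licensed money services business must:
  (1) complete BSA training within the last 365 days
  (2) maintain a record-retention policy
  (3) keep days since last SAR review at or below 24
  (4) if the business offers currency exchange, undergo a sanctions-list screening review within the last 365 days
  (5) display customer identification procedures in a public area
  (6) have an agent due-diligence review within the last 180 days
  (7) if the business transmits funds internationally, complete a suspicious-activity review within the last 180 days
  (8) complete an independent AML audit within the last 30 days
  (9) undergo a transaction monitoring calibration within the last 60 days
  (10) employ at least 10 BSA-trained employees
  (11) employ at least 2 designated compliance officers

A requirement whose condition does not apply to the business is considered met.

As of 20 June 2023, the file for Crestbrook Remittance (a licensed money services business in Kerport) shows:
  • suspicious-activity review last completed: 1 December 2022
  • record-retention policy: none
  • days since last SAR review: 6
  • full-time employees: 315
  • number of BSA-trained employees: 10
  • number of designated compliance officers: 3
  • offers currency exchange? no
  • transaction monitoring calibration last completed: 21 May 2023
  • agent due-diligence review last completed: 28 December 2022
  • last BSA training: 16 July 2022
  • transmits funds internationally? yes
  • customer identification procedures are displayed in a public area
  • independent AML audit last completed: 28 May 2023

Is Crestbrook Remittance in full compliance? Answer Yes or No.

No

1. BSA training 339 days ago vs limit 365 → met
2. record-retention policy absent → not met
3. days since last SAR review 6 ≤ 24 → met
4. condition 'offers currency exchange' does not hold → requirement n/a → met
5. customer identification procedures present → met
6. agent due-diligence review 174 days ago vs limit 180 → met
7. condition 'transmits funds internationally' holds; suspicious-activity review 201 days ago vs limit 180 → not met
8. independent AML audit 23 days ago vs limit 30 → met
9. transaction monitoring calibration 30 days ago vs limit 60 → met
10. BSA-trained employees 10 ≥ 10 → met
11. designated compliance officers 3 ≥ 2 → met
Not met: 2, 7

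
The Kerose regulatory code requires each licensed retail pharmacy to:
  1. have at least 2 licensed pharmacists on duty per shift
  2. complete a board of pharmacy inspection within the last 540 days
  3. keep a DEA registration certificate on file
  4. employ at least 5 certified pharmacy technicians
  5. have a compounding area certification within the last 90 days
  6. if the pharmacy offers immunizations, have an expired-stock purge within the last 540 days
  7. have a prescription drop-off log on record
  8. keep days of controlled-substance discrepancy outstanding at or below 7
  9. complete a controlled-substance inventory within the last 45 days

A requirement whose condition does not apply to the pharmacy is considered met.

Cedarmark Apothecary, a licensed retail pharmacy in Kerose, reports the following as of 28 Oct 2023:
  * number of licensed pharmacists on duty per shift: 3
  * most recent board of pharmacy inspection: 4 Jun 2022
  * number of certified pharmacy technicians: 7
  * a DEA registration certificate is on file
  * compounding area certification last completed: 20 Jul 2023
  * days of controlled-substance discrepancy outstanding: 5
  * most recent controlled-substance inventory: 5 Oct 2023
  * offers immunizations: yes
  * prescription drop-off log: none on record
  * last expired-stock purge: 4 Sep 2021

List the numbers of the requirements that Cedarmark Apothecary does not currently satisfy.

5, 6, 7

1. licensed pharmacists on duty per shift 3 ≥ 2 → met
2. board of pharmacy inspection 511 days ago vs limit 540 → met
3. DEA registration certificate present → met
4. certified pharmacy technicians 7 ≥ 5 → met
5. compounding area certification 100 days ago vs limit 90 → not met
6. condition 'offers immunizations' holds; expired-stock purge 784 days ago vs limit 540 → not met
7. prescription drop-off log absent → not met
8. days of controlled-substance discrepancy outstanding 5 ≤ 7 → met
9. controlled-substance inventory 23 days ago vs limit 45 → met
Not met: 5, 6, 7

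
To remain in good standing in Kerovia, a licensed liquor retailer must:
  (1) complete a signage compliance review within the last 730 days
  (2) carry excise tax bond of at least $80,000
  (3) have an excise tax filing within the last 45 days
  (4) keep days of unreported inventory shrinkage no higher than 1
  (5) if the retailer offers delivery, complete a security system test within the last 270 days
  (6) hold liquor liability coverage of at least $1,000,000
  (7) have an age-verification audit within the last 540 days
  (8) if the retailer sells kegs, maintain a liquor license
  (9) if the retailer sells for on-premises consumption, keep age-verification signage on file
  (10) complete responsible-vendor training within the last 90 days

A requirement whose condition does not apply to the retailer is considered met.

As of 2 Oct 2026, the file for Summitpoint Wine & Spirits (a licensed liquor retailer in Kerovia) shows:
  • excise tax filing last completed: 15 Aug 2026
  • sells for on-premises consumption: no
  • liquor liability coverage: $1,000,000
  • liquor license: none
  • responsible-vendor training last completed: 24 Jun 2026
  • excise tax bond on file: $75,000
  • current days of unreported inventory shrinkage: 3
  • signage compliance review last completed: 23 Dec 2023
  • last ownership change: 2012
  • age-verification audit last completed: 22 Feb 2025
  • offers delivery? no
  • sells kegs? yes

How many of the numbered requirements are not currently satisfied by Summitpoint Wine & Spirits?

7

1. signage compliance review 1014 days ago vs limit 730 → not met
2. excise tax bond $75,000 < $80,000 → not met
3. excise tax filing 48 days ago vs limit 45 → not met
4. days of unreported inventory shrinkage 3 > 1 → not met
5. condition 'offers delivery' does not hold → requirement n/a → met
6. liquor liability coverage $1,000,000 ≥ $1,000,000 → met
7. age-verification audit 587 days ago vs limit 540 → not met
8. condition 'sells kegs' holds; liquor license absent → not met
9. condition 'sells for on-premises consumption' does not hold → requirement n/a → met
10. responsible-vendor training 100 days ago vs limit 90 → not met
Not met: 7 of 10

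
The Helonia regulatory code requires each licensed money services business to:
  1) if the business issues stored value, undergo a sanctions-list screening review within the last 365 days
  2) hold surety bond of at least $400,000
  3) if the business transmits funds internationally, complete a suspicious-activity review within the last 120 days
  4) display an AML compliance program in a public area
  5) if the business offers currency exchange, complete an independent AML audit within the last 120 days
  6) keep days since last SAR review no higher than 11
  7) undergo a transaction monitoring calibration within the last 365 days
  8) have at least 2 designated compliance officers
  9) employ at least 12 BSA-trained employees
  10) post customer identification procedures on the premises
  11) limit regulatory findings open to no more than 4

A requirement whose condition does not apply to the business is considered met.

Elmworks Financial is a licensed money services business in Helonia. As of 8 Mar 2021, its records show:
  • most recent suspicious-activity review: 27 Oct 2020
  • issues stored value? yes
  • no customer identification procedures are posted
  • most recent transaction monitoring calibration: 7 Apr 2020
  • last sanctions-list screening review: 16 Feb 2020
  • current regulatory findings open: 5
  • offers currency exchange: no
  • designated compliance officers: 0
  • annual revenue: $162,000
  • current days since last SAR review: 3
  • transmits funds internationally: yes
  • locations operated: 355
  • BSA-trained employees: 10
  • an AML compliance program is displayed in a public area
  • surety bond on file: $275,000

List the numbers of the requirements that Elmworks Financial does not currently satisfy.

1, 2, 3, 8, 9, 10, 11

1. condition 'issues stored value' holds; sanctions-list screening review 386 days ago vs limit 365 → not met
2. surety bond $275,000 < $400,000 → not met
3. condition 'transmits funds internationally' holds; suspicious-activity review 132 days ago vs limit 120 → not met
4. AML compliance program present → met
5. condition 'offers currency exchange' does not hold → requirement n/a → met
6. days since last SAR review 3 ≤ 11 → met
7. transaction monitoring calibration 335 days ago vs limit 365 → met
8. designated compliance officers 0 < 2 → not met
9. BSA-trained employees 10 < 12 → not met
10. customer identification procedures absent → not met
11. regulatory findings open 5 > 4 → not met
Not met: 1, 2, 3, 8, 9, 10, 11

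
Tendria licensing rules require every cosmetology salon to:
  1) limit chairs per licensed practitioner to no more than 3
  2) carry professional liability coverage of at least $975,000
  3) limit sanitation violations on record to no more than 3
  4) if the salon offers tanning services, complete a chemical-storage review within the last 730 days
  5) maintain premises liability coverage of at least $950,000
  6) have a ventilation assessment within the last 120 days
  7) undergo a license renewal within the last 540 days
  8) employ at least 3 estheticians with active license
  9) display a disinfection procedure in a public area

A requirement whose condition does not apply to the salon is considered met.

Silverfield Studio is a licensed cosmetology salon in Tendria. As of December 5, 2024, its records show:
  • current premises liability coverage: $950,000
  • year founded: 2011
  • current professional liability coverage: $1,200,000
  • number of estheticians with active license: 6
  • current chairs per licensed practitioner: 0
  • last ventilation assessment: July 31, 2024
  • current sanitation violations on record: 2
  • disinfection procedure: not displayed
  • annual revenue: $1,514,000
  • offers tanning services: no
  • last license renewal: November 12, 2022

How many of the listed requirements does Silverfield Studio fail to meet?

3

1. chairs per licensed practitioner 0 ≤ 3 → met
2. professional liability coverage $1,200,000 ≥ $975,000 → met
3. sanitation violations on record 2 ≤ 3 → met
4. condition 'offers tanning services' does not hold → requirement n/a → met
5. premises liability coverage $950,000 ≥ $950,000 → met
6. ventilation assessment 127 days ago vs limit 120 → not met
7. license renewal 754 days ago vs limit 540 → not met
8. estheticians with active license 6 ≥ 3 → met
9. disinfection procedure absent → not met
Not met: 3 of 9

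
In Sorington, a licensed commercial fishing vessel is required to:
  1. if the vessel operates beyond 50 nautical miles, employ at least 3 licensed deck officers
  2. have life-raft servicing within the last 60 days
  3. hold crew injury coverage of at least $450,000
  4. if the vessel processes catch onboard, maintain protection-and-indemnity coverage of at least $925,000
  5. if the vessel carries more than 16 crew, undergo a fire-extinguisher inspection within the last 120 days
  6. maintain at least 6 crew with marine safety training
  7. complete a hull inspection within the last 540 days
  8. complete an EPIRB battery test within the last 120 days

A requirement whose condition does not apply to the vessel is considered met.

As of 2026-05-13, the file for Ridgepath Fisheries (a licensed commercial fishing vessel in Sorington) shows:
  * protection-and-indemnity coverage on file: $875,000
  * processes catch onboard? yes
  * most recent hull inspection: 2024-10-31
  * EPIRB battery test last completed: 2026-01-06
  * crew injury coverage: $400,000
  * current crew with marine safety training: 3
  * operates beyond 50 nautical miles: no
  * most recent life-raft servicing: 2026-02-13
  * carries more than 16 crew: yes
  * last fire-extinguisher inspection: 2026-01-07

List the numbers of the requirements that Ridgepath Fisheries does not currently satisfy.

2, 3, 4, 5, 6, 7, 8

1. condition 'operates beyond 50 nautical miles' does not hold → requirement n/a → met
2. life-raft servicing 89 days ago vs limit 60 → not met
3. crew injury coverage $400,000 < $450,000 → not met
4. condition 'processes catch onboard' holds; protection-and-indemnity coverage $875,000 < $925,000 → not met
5. condition 'carries more than 16 crew' holds; fire-extinguisher inspection 126 days ago vs limit 120 → not met
6. crew with marine safety training 3 < 6 → not met
7. hull inspection 559 days ago vs limit 540 → not met
8. EPIRB battery test 127 days ago vs limit 120 → not met
Not met: 2, 3, 4, 5, 6, 7, 8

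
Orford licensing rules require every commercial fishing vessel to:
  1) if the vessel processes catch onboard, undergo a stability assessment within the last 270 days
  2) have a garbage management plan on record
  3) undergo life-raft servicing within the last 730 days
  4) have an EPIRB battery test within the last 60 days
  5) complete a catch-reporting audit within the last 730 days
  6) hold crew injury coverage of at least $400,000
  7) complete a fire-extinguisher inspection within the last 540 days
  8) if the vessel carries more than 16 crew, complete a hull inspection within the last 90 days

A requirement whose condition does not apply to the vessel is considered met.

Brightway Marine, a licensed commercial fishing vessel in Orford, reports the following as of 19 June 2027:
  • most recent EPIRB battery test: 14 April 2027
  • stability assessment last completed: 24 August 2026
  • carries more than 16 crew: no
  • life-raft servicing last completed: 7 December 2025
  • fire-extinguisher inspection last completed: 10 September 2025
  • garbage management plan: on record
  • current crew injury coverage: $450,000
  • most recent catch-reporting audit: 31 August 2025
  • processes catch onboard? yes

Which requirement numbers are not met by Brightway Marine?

1. condition 'processes catch onboard' holds; stability assessment 299 days ago vs limit 270 → not met
2. garbage management plan present → met
3. life-raft servicing 559 days ago vs limit 730 → met
4. EPIRB battery test 66 days ago vs limit 60 → not met
5. catch-reporting audit 657 days ago vs limit 730 → met
6. crew injury coverage $450,000 ≥ $400,000 → met
7. fire-extinguisher inspection 647 days ago vs limit 540 → not met
8. condition 'carries more than 16 crew' does not hold → requirement n/a → met
Not met: 1, 4, 7

1, 4, 7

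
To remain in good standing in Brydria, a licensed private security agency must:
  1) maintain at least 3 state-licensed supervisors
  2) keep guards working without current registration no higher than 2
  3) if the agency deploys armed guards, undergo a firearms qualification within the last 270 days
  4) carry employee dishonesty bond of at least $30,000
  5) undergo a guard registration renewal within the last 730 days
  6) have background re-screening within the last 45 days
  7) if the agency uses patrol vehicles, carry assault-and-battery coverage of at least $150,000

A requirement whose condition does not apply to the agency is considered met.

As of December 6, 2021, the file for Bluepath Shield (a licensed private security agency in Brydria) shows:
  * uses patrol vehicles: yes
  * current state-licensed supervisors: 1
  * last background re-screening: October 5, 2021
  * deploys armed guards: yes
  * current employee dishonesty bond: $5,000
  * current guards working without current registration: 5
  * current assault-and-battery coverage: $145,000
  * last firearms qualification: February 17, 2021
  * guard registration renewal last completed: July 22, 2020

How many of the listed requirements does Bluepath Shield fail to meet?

6

1. state-licensed supervisors 1 < 3 → not met
2. guards working without current registration 5 > 2 → not met
3. condition 'deploys armed guards' holds; firearms qualification 292 days ago vs limit 270 → not met
4. employee dishonesty bond $5,000 < $30,000 → not met
5. guard registration renewal 502 days ago vs limit 730 → met
6. background re-screening 62 days ago vs limit 45 → not met
7. condition 'uses patrol vehicles' holds; assault-and-battery coverage $145,000 < $150,000 → not met
Not met: 6 of 7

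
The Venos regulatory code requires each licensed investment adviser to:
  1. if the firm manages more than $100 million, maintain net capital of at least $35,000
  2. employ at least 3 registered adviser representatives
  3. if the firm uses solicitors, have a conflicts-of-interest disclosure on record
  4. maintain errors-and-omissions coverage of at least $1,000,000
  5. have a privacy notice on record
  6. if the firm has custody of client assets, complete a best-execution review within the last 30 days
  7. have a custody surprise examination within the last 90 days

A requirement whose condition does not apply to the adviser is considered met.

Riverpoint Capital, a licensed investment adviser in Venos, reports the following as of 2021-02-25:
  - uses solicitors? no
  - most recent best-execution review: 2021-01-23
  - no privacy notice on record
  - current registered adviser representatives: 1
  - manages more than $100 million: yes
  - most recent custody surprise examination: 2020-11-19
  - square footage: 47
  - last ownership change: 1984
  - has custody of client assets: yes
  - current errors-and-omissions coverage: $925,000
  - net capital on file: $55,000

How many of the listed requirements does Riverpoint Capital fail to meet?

5

1. condition 'manages more than $100 million' holds; net capital $55,000 ≥ $35,000 → met
2. registered adviser representatives 1 < 3 → not met
3. condition 'uses solicitors' does not hold → requirement n/a → met
4. errors-and-omissions coverage $925,000 < $1,000,000 → not met
5. privacy notice absent → not met
6. condition 'has custody of client assets' holds; best-execution review 33 days ago vs limit 30 → not met
7. custody surprise examination 98 days ago vs limit 90 → not met
Not met: 5 of 7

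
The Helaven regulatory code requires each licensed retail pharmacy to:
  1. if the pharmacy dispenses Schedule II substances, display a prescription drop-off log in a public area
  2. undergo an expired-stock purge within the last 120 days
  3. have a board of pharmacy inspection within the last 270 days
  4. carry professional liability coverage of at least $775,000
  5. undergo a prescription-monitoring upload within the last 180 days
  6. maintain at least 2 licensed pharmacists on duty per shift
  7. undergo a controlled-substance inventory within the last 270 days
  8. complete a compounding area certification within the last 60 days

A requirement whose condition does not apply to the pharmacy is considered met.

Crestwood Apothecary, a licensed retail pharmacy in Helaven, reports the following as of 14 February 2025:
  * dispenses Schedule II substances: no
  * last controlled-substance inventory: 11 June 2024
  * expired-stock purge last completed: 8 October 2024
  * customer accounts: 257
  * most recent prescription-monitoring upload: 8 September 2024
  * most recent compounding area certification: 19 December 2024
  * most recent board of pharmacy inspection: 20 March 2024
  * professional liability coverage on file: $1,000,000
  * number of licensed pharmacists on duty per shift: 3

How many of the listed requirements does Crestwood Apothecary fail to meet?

2

1. condition 'dispenses Schedule II substances' does not hold → requirement n/a → met
2. expired-stock purge 129 days ago vs limit 120 → not met
3. board of pharmacy inspection 331 days ago vs limit 270 → not met
4. professional liability coverage $1,000,000 ≥ $775,000 → met
5. prescription-monitoring upload 159 days ago vs limit 180 → met
6. licensed pharmacists on duty per shift 3 ≥ 2 → met
7. controlled-substance inventory 248 days ago vs limit 270 → met
8. compounding area certification 57 days ago vs limit 60 → met
Not met: 2 of 8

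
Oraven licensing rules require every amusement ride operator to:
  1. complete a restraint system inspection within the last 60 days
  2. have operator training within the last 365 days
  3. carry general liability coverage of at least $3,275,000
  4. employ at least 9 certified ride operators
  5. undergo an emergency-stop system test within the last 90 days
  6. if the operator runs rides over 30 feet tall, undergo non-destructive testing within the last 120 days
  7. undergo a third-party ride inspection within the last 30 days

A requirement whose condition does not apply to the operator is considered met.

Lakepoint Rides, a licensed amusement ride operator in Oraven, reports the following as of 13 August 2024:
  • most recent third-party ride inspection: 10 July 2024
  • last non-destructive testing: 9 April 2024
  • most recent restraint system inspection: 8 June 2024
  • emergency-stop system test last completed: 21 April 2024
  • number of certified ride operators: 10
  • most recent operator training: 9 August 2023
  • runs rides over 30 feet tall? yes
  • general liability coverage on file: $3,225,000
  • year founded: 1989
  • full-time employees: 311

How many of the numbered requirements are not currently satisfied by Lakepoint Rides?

1. restraint system inspection 66 days ago vs limit 60 → not met
2. operator training 370 days ago vs limit 365 → not met
3. general liability coverage $3,225,000 < $3,275,000 → not met
4. certified ride operators 10 ≥ 9 → met
5. emergency-stop system test 114 days ago vs limit 90 → not met
6. condition 'runs rides over 30 feet tall' holds; non-destructive testing 126 days ago vs limit 120 → not met
7. third-party ride inspection 34 days ago vs limit 30 → not met
Not met: 6 of 7

6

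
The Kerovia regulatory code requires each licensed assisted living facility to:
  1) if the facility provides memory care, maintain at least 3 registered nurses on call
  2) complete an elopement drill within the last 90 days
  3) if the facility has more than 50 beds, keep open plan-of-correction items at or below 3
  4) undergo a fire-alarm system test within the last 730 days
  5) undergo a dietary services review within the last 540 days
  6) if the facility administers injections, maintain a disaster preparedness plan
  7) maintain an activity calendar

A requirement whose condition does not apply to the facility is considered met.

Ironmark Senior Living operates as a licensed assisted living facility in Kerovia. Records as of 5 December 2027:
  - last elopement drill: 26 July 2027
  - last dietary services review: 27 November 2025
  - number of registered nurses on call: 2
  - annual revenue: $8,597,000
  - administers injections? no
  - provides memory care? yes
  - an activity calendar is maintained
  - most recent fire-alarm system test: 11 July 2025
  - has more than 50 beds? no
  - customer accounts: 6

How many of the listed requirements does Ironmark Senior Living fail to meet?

1. condition 'provides memory care' holds; registered nurses on call 2 < 3 → not met
2. elopement drill 132 days ago vs limit 90 → not met
3. condition 'has more than 50 beds' does not hold → requirement n/a → met
4. fire-alarm system test 877 days ago vs limit 730 → not met
5. dietary services review 738 days ago vs limit 540 → not met
6. condition 'administers injections' does not hold → requirement n/a → met
7. activity calendar present → met
Not met: 4 of 7

4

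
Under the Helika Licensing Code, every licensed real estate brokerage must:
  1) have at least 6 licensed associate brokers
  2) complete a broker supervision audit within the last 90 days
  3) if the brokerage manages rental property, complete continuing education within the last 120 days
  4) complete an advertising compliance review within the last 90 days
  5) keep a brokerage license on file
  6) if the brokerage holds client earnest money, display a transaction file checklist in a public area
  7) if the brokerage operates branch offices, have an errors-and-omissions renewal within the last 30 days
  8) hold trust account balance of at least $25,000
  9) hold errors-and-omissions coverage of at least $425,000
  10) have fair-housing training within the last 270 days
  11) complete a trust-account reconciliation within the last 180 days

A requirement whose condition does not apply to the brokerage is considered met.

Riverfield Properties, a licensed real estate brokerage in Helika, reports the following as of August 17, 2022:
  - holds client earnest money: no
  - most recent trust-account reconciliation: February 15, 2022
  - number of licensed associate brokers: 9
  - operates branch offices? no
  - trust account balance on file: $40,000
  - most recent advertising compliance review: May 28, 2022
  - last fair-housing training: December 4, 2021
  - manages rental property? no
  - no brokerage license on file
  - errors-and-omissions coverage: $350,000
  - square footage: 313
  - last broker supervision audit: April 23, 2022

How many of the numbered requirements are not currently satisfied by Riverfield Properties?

4

1. licensed associate brokers 9 ≥ 6 → met
2. broker supervision audit 116 days ago vs limit 90 → not met
3. condition 'manages rental property' does not hold → requirement n/a → met
4. advertising compliance review 81 days ago vs limit 90 → met
5. brokerage license absent → not met
6. condition 'holds client earnest money' does not hold → requirement n/a → met
7. condition 'operates branch offices' does not hold → requirement n/a → met
8. trust account balance $40,000 ≥ $25,000 → met
9. errors-and-omissions coverage $350,000 < $425,000 → not met
10. fair-housing training 256 days ago vs limit 270 → met
11. trust-account reconciliation 183 days ago vs limit 180 → not met
Not met: 4 of 11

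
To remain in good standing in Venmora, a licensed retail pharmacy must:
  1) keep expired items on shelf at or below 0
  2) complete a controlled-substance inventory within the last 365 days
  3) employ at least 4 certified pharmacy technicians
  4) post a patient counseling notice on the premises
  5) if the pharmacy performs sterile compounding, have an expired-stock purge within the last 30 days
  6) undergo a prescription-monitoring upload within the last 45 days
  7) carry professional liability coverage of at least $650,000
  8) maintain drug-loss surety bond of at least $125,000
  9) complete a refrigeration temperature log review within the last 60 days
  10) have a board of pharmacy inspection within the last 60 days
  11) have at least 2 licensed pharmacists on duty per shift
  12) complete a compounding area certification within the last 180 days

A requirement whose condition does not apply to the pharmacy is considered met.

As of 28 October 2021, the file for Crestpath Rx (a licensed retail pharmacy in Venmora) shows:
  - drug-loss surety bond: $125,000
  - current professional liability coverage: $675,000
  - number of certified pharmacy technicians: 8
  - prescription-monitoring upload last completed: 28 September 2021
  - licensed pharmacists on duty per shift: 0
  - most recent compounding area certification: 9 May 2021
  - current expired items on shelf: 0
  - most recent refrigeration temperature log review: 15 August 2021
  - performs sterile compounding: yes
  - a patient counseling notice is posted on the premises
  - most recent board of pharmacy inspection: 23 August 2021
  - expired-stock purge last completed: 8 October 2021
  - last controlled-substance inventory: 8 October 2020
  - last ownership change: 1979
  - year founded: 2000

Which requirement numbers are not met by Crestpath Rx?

2, 9, 10, 11

1. expired items on shelf 0 ≤ 0 → met
2. controlled-substance inventory 385 days ago vs limit 365 → not met
3. certified pharmacy technicians 8 ≥ 4 → met
4. patient counseling notice present → met
5. condition 'performs sterile compounding' holds; expired-stock purge 20 days ago vs limit 30 → met
6. prescription-monitoring upload 30 days ago vs limit 45 → met
7. professional liability coverage $675,000 ≥ $650,000 → met
8. drug-loss surety bond $125,000 ≥ $125,000 → met
9. refrigeration temperature log review 74 days ago vs limit 60 → not met
10. board of pharmacy inspection 66 days ago vs limit 60 → not met
11. licensed pharmacists on duty per shift 0 < 2 → not met
12. compounding area certification 172 days ago vs limit 180 → met
Not met: 2, 9, 10, 11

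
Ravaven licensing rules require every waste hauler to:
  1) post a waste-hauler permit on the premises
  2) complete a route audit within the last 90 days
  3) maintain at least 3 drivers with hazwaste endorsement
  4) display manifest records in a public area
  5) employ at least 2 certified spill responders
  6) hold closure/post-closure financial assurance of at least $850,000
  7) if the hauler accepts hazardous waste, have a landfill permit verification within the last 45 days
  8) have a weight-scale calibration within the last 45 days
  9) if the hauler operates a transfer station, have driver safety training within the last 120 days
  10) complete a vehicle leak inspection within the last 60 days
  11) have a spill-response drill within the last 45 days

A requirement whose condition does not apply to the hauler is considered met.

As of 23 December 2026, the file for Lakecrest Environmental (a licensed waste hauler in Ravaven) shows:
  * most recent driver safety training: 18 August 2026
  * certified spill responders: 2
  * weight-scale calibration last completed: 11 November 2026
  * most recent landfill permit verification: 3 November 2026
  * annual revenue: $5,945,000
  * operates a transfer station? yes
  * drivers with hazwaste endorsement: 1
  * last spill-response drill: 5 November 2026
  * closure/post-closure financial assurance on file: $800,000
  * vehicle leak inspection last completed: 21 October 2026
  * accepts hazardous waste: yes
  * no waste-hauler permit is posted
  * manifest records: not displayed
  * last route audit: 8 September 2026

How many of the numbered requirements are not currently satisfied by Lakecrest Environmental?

1. waste-hauler permit absent → not met
2. route audit 106 days ago vs limit 90 → not met
3. drivers with hazwaste endorsement 1 < 3 → not met
4. manifest records absent → not met
5. certified spill responders 2 ≥ 2 → met
6. closure/post-closure financial assurance $800,000 < $850,000 → not met
7. condition 'accepts hazardous waste' holds; landfill permit verification 50 days ago vs limit 45 → not met
8. weight-scale calibration 42 days ago vs limit 45 → met
9. condition 'operates a transfer station' holds; driver safety training 127 days ago vs limit 120 → not met
10. vehicle leak inspection 63 days ago vs limit 60 → not met
11. spill-response drill 48 days ago vs limit 45 → not met
Not met: 9 of 11

9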